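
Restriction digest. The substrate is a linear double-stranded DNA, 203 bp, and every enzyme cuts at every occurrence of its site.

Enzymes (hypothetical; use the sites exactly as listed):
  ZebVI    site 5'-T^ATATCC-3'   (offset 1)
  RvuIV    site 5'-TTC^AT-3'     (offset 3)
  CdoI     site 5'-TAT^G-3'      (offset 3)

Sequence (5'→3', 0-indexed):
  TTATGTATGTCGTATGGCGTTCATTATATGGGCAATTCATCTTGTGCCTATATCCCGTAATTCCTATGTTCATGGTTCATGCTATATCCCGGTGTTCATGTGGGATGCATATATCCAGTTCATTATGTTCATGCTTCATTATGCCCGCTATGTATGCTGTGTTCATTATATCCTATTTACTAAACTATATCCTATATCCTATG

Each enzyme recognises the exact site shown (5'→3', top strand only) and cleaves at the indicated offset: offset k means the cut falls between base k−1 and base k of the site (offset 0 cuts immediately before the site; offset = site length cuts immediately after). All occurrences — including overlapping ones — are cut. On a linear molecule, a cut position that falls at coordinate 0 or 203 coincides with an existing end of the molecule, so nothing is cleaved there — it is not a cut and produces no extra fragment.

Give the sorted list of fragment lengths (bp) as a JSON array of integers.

Scan for sites:
  ZebVI (TATATCC, off=1): starts [48, 82, 109, 166, 185, 192] → cuts [49, 83, 110, 167, 186, 193]
  RvuIV (TTCAT, off=3): starts [19, 35, 68, 75, 94, 118, 127, 134, 161] → cuts [22, 38, 71, 78, 97, 121, 130, 137, 164]
  CdoI (TATG, off=3): starts [1, 5, 12, 26, 64, 123, 139, 148, 152, 199] → cuts [4, 8, 15, 29, 67, 126, 142, 151, 155, 202]

All cut coordinates (distinct, sorted): [4, 8, 15, 22, 29, 38, 49, 67, 71, 78, 83, 97, 110, 121, 126, 130, 137, 142, 151, 155, 164, 167, 186, 193, 202]

Fragment lengths:
  [0,4): 4 bp
  [4,8): 4 bp
  [8,15): 7 bp
  [15,22): 7 bp
  [22,29): 7 bp
  [29,38): 9 bp
  [38,49): 11 bp
  [49,67): 18 bp
  [67,71): 4 bp
  [71,78): 7 bp
  [78,83): 5 bp
  [83,97): 14 bp
  [97,110): 13 bp
  [110,121): 11 bp
  [121,126): 5 bp
  [126,130): 4 bp
  [130,137): 7 bp
  [137,142): 5 bp
  [142,151): 9 bp
  [151,155): 4 bp
  [155,164): 9 bp
  [164,167): 3 bp
  [167,186): 19 bp
  [186,193): 7 bp
  [193,202): 9 bp
  [202,203): 1 bp

[1,3,4,4,4,4,4,5,5,5,7,7,7,7,7,7,9,9,9,9,11,11,13,14,18,19]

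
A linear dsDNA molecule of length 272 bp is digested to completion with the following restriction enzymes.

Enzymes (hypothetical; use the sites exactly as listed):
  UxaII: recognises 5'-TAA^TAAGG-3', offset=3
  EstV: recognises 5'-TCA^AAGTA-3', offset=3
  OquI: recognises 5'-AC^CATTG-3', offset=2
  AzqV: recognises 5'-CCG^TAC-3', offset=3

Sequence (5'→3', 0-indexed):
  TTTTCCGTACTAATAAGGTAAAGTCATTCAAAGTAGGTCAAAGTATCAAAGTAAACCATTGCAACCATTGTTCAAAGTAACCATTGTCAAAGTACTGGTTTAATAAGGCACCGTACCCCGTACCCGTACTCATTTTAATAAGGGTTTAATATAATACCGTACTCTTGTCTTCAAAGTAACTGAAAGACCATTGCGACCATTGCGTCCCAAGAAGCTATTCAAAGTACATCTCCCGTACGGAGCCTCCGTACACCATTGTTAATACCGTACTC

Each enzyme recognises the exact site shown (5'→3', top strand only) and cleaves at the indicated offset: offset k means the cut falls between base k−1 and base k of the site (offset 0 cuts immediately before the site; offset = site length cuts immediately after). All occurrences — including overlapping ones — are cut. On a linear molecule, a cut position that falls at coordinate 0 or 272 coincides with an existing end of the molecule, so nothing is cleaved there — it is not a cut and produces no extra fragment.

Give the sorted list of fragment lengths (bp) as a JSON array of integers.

Site scan:
  UxaII TAATAAGG/3: at [10, 100, 135] ⇒ [13, 103, 138]
  EstV TCAAAGTA/3: at [27, 37, 45, 71, 86, 170, 218] ⇒ [30, 40, 48, 74, 89, 173, 221]
  OquI ACCATTG/2: at [54, 63, 79, 186, 195, 251] ⇒ [56, 65, 81, 188, 197, 253]
  AzqV CCGTAC/3: at [4, 110, 117, 123, 156, 232, 245, 264] ⇒ [7, 113, 120, 126, 159, 235, 248, 267]

Pooled cuts: [7, 13, 30, 40, 48, 56, 65, 74, 81, 89, 103, 113, 120, 126, 138, 159, 173, 188, 197, 221, 235, 248, 253, 267]

Fragment lengths:
  [0,7): 7 bp
  [7,13): 6 bp
  [13,30): 17 bp
  [30,40): 10 bp
  [40,48): 8 bp
  [48,56): 8 bp
  [56,65): 9 bp
  [65,74): 9 bp
  [74,81): 7 bp
  [81,89): 8 bp
  [89,103): 14 bp
  [103,113): 10 bp
  [113,120): 7 bp
  [120,126): 6 bp
  [126,138): 12 bp
  [138,159): 21 bp
  [159,173): 14 bp
  [173,188): 15 bp
  [188,197): 9 bp
  [197,221): 24 bp
  [221,235): 14 bp
  [235,248): 13 bp
  [248,253): 5 bp
  [253,267): 14 bp
  [267,272): 5 bp

[5,5,6,6,7,7,7,8,8,8,9,9,9,10,10,12,13,14,14,14,14,15,17,21,24]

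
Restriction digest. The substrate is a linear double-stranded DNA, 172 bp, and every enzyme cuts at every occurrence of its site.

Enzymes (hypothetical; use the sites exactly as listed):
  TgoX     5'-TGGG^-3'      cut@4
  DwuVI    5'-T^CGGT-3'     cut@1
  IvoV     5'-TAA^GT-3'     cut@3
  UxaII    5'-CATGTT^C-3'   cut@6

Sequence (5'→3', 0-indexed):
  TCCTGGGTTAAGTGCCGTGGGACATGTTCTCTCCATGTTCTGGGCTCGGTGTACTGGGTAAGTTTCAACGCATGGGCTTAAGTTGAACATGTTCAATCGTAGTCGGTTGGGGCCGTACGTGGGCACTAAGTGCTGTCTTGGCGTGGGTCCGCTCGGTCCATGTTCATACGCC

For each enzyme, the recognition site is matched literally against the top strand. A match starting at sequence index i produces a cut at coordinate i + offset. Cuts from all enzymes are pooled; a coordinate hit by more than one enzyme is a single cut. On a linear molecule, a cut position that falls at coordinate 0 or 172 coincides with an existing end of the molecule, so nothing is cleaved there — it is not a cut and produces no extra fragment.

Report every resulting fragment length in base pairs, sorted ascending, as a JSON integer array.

[2,3,4,5,5,6,6,7,7,8,8,10,10,11,11,12,12,12,15,18]

Scan for sites:
  TgoX TGGG/4: at [3, 17, 40, 54, 72, 107, 119, 143] ⇒ [7, 21, 44, 58, 76, 111, 123, 147]
  DwuVI TCGGT/1: at [45, 102, 152] ⇒ [46, 103, 153]
  IvoV TAAGT/3: at [8, 58, 78, 126] ⇒ [11, 61, 81, 129]
  UxaII CATGTTC/6: at [22, 33, 87, 158] ⇒ [28, 39, 93, 164]

All cut coordinates (distinct, sorted): [7, 11, 21, 28, 39, 44, 46, 58, 61, 76, 81, 93, 103, 111, 123, 129, 147, 153, 164]

Fragment lengths:
  [0,7): 7 bp
  [7,11): 4 bp
  [11,21): 10 bp
  [21,28): 7 bp
  [28,39): 11 bp
  [39,44): 5 bp
  [44,46): 2 bp
  [46,58): 12 bp
  [58,61): 3 bp
  [61,76): 15 bp
  [76,81): 5 bp
  [81,93): 12 bp
  [93,103): 10 bp
  [103,111): 8 bp
  [111,123): 12 bp
  [123,129): 6 bp
  [129,147): 18 bp
  [147,153): 6 bp
  [153,164): 11 bp
  [164,172): 8 bp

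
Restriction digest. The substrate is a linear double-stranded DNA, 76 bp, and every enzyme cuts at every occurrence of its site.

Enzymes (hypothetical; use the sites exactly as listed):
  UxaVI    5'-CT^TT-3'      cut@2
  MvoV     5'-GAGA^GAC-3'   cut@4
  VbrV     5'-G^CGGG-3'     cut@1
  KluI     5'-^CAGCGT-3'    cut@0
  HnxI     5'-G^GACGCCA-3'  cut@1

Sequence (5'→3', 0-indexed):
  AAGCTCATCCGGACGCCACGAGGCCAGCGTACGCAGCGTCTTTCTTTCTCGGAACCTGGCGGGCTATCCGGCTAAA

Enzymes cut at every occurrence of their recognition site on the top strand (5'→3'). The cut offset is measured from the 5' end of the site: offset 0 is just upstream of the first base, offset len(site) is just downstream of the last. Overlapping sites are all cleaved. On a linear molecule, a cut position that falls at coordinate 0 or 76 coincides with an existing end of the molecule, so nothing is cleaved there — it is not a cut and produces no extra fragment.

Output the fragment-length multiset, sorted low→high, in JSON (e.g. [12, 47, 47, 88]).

Site scan:
  UxaVI CTTT/2: at [39, 43] ⇒ [41, 45]
  MvoV (GAGAGAC, off=4): no sites
  VbrV GCGGG/1: at [58] ⇒ [59]
  KluI CAGCGT/0: at [24, 33] ⇒ [24, 33]
  HnxI GGACGCCA/1: at [10] ⇒ [11]

All cut coordinates (distinct, sorted): [11, 24, 33, 41, 45, 59]

Fragment lengths:
  [0,11): 11 bp
  [11,24): 13 bp
  [24,33): 9 bp
  [33,41): 8 bp
  [41,45): 4 bp
  [45,59): 14 bp
  [59,76): 17 bp

[4,8,9,11,13,14,17]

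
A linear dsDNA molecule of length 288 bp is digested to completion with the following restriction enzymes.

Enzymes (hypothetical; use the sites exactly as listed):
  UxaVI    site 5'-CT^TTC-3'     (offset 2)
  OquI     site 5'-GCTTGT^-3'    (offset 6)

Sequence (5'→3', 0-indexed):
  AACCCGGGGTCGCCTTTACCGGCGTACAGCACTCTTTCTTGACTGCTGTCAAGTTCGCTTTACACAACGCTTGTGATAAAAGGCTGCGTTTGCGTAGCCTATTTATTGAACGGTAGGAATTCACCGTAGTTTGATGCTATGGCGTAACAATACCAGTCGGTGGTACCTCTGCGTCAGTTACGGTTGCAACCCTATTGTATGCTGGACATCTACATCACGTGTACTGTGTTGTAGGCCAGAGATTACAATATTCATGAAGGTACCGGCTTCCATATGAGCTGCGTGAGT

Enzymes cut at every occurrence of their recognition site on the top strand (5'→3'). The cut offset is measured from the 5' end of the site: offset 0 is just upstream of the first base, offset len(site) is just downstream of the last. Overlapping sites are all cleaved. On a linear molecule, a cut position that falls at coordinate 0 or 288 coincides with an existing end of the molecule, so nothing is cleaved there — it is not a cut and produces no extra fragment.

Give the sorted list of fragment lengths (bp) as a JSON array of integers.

Per-enzyme occurrences:
  UxaVI CTTTC/2: at [33] ⇒ [35]
  OquI GCTTGT/6: at [68] ⇒ [74]

Pooled cuts: [35, 74]

Fragment lengths:
  [0,35): 35 bp
  [35,74): 39 bp
  [74,288): 214 bp

[35,39,214]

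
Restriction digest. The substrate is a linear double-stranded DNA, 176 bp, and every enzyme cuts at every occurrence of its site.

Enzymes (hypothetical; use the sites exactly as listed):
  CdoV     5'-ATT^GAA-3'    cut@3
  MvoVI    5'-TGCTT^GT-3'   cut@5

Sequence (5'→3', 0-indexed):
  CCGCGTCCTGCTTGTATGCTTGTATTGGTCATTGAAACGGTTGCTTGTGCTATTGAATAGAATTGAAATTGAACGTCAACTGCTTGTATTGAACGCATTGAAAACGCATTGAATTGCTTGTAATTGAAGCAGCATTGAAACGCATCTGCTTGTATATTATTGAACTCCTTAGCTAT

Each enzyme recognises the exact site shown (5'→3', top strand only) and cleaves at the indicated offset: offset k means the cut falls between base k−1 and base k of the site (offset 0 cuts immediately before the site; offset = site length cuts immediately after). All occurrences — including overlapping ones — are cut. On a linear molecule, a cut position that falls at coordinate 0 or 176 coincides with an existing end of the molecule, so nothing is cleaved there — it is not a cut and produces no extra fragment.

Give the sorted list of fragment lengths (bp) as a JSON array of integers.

[5,6,6,8,8,9,9,10,10,11,11,12,13,13,15,15,15]

Scan for sites:
  CdoV ATTGAA/3: at [30, 51, 61, 67, 87, 96, 107, 122, 133, 158] ⇒ [33, 54, 64, 70, 90, 99, 110, 125, 136, 161]
  MvoVI TGCTTGT/5: at [8, 16, 41, 80, 114, 146] ⇒ [13, 21, 46, 85, 119, 151]

All cut coordinates (distinct, sorted): [13, 21, 33, 46, 54, 64, 70, 85, 90, 99, 110, 119, 125, 136, 151, 161]

Fragments:
  [0,13): 13 bp
  [13,21): 8 bp
  [21,33): 12 bp
  [33,46): 13 bp
  [46,54): 8 bp
  [54,64): 10 bp
  [64,70): 6 bp
  [70,85): 15 bp
  [85,90): 5 bp
  [90,99): 9 bp
  [99,110): 11 bp
  [110,119): 9 bp
  [119,125): 6 bp
  [125,136): 11 bp
  [136,151): 15 bp
  [151,161): 10 bp
  [161,176): 15 bp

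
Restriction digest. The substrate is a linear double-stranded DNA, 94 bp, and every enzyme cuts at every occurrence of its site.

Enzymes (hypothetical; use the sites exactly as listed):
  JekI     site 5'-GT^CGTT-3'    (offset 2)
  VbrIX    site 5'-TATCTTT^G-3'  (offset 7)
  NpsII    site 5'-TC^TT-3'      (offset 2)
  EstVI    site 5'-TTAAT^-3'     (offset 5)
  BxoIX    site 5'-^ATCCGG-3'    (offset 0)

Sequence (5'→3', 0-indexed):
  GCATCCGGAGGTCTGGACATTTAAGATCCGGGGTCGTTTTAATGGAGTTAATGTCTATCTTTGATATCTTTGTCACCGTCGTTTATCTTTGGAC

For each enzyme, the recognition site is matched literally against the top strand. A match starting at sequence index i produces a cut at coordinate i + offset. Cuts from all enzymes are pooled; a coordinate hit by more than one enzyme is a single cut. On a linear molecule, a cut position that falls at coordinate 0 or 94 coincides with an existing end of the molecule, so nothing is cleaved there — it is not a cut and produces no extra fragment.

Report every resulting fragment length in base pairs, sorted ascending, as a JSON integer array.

Scan for sites:
  JekI (GTCGTT, off=2): starts [32, 77] → cuts [34, 79]
  VbrIX (TATCTTTG, off=7): starts [55, 64, 83] → cuts [62, 71, 90]
  NpsII (TCTT, off=2): starts [57, 66, 85] → cuts [59, 68, 87]
  EstVI (TTAAT, off=5): starts [38, 47] → cuts [43, 52]
  BxoIX (ATCCGG, off=0): starts [2, 25] → cuts [2, 25]

All cut coordinates (distinct, sorted): [2, 25, 34, 43, 52, 59, 62, 68, 71, 79, 87, 90]

Fragments:
  [0,2): 2 bp
  [2,25): 23 bp
  [25,34): 9 bp
  [34,43): 9 bp
  [43,52): 9 bp
  [52,59): 7 bp
  [59,62): 3 bp
  [62,68): 6 bp
  [68,71): 3 bp
  [71,79): 8 bp
  [79,87): 8 bp
  [87,90): 3 bp
  [90,94): 4 bp

[2,3,3,3,4,6,7,8,8,9,9,9,23]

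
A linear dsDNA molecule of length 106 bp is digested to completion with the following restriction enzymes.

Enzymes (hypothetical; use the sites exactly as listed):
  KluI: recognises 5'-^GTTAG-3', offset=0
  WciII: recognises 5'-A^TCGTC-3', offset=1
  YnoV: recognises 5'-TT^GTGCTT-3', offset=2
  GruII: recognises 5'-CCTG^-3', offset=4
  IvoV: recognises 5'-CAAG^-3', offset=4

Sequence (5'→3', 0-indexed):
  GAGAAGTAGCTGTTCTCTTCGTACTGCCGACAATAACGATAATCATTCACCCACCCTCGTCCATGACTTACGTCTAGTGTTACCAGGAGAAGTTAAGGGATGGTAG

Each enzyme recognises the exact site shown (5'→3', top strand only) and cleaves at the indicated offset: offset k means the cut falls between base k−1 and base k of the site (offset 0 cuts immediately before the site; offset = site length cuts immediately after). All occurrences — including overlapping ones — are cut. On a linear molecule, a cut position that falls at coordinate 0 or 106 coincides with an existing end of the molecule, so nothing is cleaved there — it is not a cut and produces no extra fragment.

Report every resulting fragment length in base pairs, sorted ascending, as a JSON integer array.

Per-enzyme occurrences:
  KluI (GTTAG, off=0): no sites
  WciII (ATCGTC, off=1): no sites
  YnoV (TTGTGCTT, off=2): no sites
  GruII (CCTG, off=4): no sites
  IvoV (CAAG, off=4): no sites

Pooled cuts: ∅

Fragments:
  no cuts → one linear fragment of 106 bp

[106]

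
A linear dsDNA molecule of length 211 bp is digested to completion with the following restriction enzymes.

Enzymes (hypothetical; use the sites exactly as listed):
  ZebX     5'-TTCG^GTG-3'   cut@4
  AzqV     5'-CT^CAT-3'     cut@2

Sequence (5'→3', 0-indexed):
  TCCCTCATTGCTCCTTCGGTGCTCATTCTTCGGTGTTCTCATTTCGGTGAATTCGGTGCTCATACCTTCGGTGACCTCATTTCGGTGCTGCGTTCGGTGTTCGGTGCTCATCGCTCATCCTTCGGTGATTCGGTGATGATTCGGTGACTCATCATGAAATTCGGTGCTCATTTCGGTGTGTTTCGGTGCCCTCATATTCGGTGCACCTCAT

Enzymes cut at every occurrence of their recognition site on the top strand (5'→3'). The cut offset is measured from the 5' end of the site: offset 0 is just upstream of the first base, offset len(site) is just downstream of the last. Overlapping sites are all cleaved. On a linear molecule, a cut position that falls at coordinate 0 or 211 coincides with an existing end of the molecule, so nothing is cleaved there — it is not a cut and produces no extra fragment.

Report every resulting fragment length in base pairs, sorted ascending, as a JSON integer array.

[3,5,5,5,5,5,6,7,7,7,7,7,7,7,7,8,8,8,9,9,9,10,10,11,12,13,14]

Scan for sites:
  ZebX (TTCGGTG, off=4): starts [14, 28, 42, 51, 66, 80, 92, 99, 120, 128, 139, 159, 171, 181, 196] → cuts [18, 32, 46, 55, 70, 84, 96, 103, 124, 132, 143, 163, 175, 185, 200]
  AzqV (CTCAT, off=2): starts [3, 21, 37, 58, 75, 106, 113, 147, 166, 190, 206] → cuts [5, 23, 39, 60, 77, 108, 115, 149, 168, 192, 208]

All cut coordinates (distinct, sorted): [5, 18, 23, 32, 39, 46, 55, 60, 70, 77, 84, 96, 103, 108, 115, 124, 132, 143, 149, 163, 168, 175, 185, 192, 200, 208]

Fragments:
  [0,5): 5 bp
  [5,18): 13 bp
  [18,23): 5 bp
  [23,32): 9 bp
  [32,39): 7 bp
  [39,46): 7 bp
  [46,55): 9 bp
  [55,60): 5 bp
  [60,70): 10 bp
  [70,77): 7 bp
  [77,84): 7 bp
  [84,96): 12 bp
  [96,103): 7 bp
  [103,108): 5 bp
  [108,115): 7 bp
  [115,124): 9 bp
  [124,132): 8 bp
  [132,143): 11 bp
  [143,149): 6 bp
  [149,163): 14 bp
  [163,168): 5 bp
  [168,175): 7 bp
  [175,185): 10 bp
  [185,192): 7 bp
  [192,200): 8 bp
  [200,208): 8 bp
  [208,211): 3 bp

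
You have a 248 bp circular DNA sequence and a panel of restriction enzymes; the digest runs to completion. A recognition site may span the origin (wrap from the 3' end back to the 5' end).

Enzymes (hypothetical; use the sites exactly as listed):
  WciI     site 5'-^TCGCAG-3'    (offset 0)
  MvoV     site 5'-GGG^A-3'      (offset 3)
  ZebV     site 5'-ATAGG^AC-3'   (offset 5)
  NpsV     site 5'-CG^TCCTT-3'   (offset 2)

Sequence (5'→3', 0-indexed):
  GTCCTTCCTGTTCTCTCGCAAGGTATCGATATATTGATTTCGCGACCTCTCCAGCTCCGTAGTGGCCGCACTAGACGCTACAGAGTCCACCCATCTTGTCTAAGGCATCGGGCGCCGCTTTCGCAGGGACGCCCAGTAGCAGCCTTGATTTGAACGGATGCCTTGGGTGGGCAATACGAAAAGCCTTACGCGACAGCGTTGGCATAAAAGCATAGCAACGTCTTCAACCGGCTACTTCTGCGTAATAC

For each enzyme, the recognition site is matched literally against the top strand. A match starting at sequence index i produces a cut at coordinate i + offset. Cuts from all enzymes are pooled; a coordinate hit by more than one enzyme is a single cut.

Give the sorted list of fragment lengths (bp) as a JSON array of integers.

Site scan:
  WciI (TCGCAG, off=0): starts [120] → cuts [120]
  MvoV (GGGA, off=3): starts [125] → cuts [128]
  ZebV (ATAGGAC, off=5): no sites
  NpsV (CGTCCTT, off=2): starts [247] → cuts [1]

All cut coordinates (distinct, sorted): [1, 120, 128]

Fragment lengths:
  1→120: 119 bp
  120→128: 8 bp
  128→1 (wrap): 248-128+1 = 121 bp

[8,119,121]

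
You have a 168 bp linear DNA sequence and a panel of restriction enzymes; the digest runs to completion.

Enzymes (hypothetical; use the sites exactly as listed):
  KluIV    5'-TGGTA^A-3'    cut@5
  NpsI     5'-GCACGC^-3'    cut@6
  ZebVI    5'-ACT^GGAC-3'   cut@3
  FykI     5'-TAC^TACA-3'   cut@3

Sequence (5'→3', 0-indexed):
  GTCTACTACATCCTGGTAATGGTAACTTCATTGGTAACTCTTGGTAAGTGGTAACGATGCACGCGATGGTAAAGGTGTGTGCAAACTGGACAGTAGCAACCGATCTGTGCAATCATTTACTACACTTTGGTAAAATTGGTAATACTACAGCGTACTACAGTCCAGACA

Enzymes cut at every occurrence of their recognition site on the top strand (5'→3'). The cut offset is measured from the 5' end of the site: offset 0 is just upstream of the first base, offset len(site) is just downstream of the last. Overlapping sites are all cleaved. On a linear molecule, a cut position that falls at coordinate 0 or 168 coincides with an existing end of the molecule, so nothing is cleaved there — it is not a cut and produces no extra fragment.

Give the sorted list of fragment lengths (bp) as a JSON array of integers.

[4,6,6,7,7,9,10,10,11,12,12,12,13,16,33]

Scan for sites:
  KluIV (TGGTAA, off=5): starts [13, 19, 31, 41, 48, 66, 127, 136] → cuts [18, 24, 36, 46, 53, 71, 132, 141]
  NpsI (GCACGC, off=6): starts [58] → cuts [64]
  ZebVI (ACTGGAC, off=3): starts [84] → cuts [87]
  FykI (TACTACA, off=3): starts [3, 117, 142, 152] → cuts [6, 120, 145, 155]

All cut coordinates (distinct, sorted): [6, 18, 24, 36, 46, 53, 64, 71, 87, 120, 132, 141, 145, 155]

Fragment lengths:
  [0,6): 6 bp
  [6,18): 12 bp
  [18,24): 6 bp
  [24,36): 12 bp
  [36,46): 10 bp
  [46,53): 7 bp
  [53,64): 11 bp
  [64,71): 7 bp
  [71,87): 16 bp
  [87,120): 33 bp
  [120,132): 12 bp
  [132,141): 9 bp
  [141,145): 4 bp
  [145,155): 10 bp
  [155,168): 13 bp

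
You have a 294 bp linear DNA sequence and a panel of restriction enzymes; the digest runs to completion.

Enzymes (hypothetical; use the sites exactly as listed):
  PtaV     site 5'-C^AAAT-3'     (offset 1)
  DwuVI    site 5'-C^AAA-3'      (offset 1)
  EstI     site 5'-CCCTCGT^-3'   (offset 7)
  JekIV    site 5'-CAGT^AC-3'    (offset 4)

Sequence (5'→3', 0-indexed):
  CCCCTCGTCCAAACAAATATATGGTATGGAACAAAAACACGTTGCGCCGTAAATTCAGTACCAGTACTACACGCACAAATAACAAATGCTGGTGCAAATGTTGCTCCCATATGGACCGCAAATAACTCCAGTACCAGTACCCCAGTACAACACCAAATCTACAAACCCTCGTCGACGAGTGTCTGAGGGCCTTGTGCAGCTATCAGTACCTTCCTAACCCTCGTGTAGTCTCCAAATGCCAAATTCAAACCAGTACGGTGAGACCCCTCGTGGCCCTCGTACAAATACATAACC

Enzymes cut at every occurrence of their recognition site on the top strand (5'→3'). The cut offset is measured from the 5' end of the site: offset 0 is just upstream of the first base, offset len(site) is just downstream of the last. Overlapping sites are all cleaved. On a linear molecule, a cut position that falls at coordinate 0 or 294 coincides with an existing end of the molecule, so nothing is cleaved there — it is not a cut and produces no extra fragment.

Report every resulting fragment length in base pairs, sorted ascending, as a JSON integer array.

Scan for sites:
  PtaV (CAAAT, off=1): starts [13, 75, 82, 94, 118, 153, 232, 239, 281] → cuts [14, 76, 83, 95, 119, 154, 233, 240, 282]
  DwuVI (CAAA, off=1): starts [9, 13, 31, 75, 82, 94, 118, 153, 161, 232, 239, 245, 281] → cuts [10, 14, 32, 76, 83, 95, 119, 154, 162, 233, 240, 246, 282]
  EstI (CCCTCGT, off=7): starts [1, 165, 217, 264, 273] → cuts [8, 172, 224, 271, 280]
  JekIV (CAGTAC, off=4): starts [55, 61, 128, 134, 142, 203, 250] → cuts [59, 65, 132, 138, 146, 207, 254]

All cut coordinates (distinct, sorted): [8, 10, 14, 32, 59, 65, 76, 83, 95, 119, 132, 138, 146, 154, 162, 172, 207, 224, 233, 240, 246, 254, 271, 280, 282]

Fragments:
  [0,8): 8 bp
  [8,10): 2 bp
  [10,14): 4 bp
  [14,32): 18 bp
  [32,59): 27 bp
  [59,65): 6 bp
  [65,76): 11 bp
  [76,83): 7 bp
  [83,95): 12 bp
  [95,119): 24 bp
  [119,132): 13 bp
  [132,138): 6 bp
  [138,146): 8 bp
  [146,154): 8 bp
  [154,162): 8 bp
  [162,172): 10 bp
  [172,207): 35 bp
  [207,224): 17 bp
  [224,233): 9 bp
  [233,240): 7 bp
  [240,246): 6 bp
  [246,254): 8 bp
  [254,271): 17 bp
  [271,280): 9 bp
  [280,282): 2 bp
  [282,294): 12 bp

[2,2,4,6,6,6,7,7,8,8,8,8,8,9,9,10,11,12,12,13,17,17,18,24,27,35]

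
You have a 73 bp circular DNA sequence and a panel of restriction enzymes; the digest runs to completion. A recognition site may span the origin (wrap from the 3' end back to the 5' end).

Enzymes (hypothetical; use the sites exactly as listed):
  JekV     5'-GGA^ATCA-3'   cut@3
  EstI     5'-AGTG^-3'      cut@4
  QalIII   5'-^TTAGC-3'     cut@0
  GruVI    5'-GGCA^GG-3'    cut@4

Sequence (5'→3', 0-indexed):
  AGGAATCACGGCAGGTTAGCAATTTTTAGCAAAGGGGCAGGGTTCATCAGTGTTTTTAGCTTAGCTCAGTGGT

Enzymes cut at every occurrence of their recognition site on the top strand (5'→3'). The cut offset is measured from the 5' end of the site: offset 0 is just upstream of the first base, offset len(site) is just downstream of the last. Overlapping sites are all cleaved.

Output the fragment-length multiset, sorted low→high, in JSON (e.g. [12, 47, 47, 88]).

Site scan:
  JekV GGAATCA/3: at [1] ⇒ [4]
  EstI AGTG/4: at [48, 67] ⇒ [52, 71]
  QalIII TTAGC/0: at [15, 25, 55, 60] ⇒ [15, 25, 55, 60]
  GruVI GGCAGG/4: at [9, 35] ⇒ [13, 39]

Pooled cuts: [4, 13, 15, 25, 39, 52, 55, 60, 71]

Fragments:
  4→13: 9 bp
  13→15: 2 bp
  15→25: 10 bp
  25→39: 14 bp
  39→52: 13 bp
  52→55: 3 bp
  55→60: 5 bp
  60→71: 11 bp
  71→4 (wrap): 73-71+4 = 6 bp

[2,3,5,6,9,10,11,13,14]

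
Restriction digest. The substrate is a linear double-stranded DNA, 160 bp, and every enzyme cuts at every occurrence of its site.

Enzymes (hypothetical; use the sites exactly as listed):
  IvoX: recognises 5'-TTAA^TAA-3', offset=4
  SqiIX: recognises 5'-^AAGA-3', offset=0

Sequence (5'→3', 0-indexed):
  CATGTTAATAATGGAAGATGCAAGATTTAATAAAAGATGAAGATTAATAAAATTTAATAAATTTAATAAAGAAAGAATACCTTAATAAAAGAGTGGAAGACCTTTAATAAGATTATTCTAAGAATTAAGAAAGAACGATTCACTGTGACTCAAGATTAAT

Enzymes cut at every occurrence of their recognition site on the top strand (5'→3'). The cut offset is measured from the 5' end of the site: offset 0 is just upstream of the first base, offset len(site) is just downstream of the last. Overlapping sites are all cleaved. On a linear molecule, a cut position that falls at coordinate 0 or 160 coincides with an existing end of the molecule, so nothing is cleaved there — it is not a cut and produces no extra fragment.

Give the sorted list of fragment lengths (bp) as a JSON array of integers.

[1,2,3,3,4,4,6,6,7,7,8,8,8,9,9,9,10,11,11,13,21]

Per-enzyme occurrences:
  IvoX (TTAATAA, off=4): starts [4, 26, 43, 53, 62, 81, 103] → cuts [8, 30, 47, 57, 66, 85, 107]
  SqiIX (AAGA, off=0): starts [14, 21, 33, 39, 68, 72, 88, 96, 108, 119, 126, 130, 151] → cuts [14, 21, 33, 39, 68, 72, 88, 96, 108, 119, 126, 130, 151]

Pooled cuts: [8, 14, 21, 30, 33, 39, 47, 57, 66, 68, 72, 85, 88, 96, 107, 108, 119, 126, 130, 151]

Fragment lengths:
  [0,8): 8 bp
  [8,14): 6 bp
  [14,21): 7 bp
  [21,30): 9 bp
  [30,33): 3 bp
  [33,39): 6 bp
  [39,47): 8 bp
  [47,57): 10 bp
  [57,66): 9 bp
  [66,68): 2 bp
  [68,72): 4 bp
  [72,85): 13 bp
  [85,88): 3 bp
  [88,96): 8 bp
  [96,107): 11 bp
  [107,108): 1 bp
  [108,119): 11 bp
  [119,126): 7 bp
  [126,130): 4 bp
  [130,151): 21 bp
  [151,160): 9 bp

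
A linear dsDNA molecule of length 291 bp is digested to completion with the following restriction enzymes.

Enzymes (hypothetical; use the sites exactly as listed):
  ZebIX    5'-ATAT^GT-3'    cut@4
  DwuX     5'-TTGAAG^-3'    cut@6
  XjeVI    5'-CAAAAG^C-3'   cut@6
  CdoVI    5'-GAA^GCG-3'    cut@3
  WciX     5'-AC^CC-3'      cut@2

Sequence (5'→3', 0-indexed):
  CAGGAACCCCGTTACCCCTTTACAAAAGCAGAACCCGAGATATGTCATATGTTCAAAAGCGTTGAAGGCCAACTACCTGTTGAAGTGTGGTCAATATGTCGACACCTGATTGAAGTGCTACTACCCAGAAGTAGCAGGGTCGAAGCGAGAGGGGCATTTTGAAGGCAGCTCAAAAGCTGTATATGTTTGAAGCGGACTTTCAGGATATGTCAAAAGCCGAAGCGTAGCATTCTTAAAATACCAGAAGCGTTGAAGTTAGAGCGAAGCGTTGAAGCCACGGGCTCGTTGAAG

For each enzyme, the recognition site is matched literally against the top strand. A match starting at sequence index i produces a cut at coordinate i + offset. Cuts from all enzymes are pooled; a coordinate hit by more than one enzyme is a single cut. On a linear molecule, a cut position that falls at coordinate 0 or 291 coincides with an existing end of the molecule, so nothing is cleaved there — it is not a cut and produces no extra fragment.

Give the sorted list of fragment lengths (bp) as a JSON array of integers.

[1,5,6,7,7,7,8,8,8,8,9,9,9,9,9,10,12,12,13,16,17,18,18,20,20,25]

Scan for sites:
  ZebIX (ATATGT, off=4): starts [39, 46, 93, 180, 204] → cuts [43, 50, 97, 184, 208]
  DwuX (TTGAAG, off=6): starts [61, 79, 109, 158, 186, 249, 268, 285] → cuts [67, 85, 115, 164, 192, 255, 274] (position 291 is a terminus of the linear molecule — no cut)
  XjeVI (CAAAAGC, off=6): starts [22, 53, 170, 210] → cuts [28, 59, 176, 216]
  CdoVI (GAAGCG, off=3): starts [141, 188, 218, 243, 262] → cuts [144, 191, 221, 246, 265]
  WciX (ACCC, off=2): starts [5, 13, 32, 122] → cuts [7, 15, 34, 124]

All cut coordinates (distinct, sorted): [7, 15, 28, 34, 43, 50, 59, 67, 85, 97, 115, 124, 144, 164, 176, 184, 191, 192, 208, 216, 221, 246, 255, 265, 274]

Fragment lengths:
  [0,7): 7 bp
  [7,15): 8 bp
  [15,28): 13 bp
  [28,34): 6 bp
  [34,43): 9 bp
  [43,50): 7 bp
  [50,59): 9 bp
  [59,67): 8 bp
  [67,85): 18 bp
  [85,97): 12 bp
  [97,115): 18 bp
  [115,124): 9 bp
  [124,144): 20 bp
  [144,164): 20 bp
  [164,176): 12 bp
  [176,184): 8 bp
  [184,191): 7 bp
  [191,192): 1 bp
  [192,208): 16 bp
  [208,216): 8 bp
  [216,221): 5 bp
  [221,246): 25 bp
  [246,255): 9 bp
  [255,265): 10 bp
  [265,274): 9 bp
  [274,291): 17 bp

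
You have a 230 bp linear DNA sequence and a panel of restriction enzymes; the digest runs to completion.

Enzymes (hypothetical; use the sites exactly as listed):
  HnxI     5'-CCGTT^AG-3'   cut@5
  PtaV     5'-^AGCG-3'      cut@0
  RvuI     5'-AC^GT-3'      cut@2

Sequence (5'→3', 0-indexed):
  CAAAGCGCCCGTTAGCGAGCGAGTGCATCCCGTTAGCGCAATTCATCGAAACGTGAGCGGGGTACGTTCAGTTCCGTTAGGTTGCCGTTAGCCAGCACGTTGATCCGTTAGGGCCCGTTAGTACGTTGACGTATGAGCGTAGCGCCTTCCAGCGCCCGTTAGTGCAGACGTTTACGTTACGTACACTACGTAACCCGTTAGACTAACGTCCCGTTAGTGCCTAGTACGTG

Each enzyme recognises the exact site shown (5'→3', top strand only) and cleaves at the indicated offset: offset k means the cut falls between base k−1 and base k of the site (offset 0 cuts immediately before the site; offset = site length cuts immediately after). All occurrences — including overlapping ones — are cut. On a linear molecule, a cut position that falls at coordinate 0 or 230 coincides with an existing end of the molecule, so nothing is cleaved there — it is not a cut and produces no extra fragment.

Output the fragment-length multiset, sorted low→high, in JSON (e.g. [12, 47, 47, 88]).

Scan for sites:
  HnxI (CCGTTAG, off=5): starts [8, 29, 73, 84, 104, 114, 155, 194, 210] → cuts [13, 34, 78, 89, 109, 119, 160, 199, 215]
  PtaV (AGCG, off=0): starts [3, 13, 17, 34, 55, 135, 140, 150] → cuts [3, 13, 17, 34, 55, 135, 140, 150]
  RvuI (ACGT, off=2): starts [50, 63, 96, 122, 128, 167, 173, 178, 187, 205, 225] → cuts [52, 65, 98, 124, 130, 169, 175, 180, 189, 207, 227]

All cut coordinates (distinct, sorted): [3, 13, 17, 34, 52, 55, 65, 78, 89, 98, 109, 119, 124, 130, 135, 140, 150, 160, 169, 175, 180, 189, 199, 207, 215, 227]

Fragment lengths:
  [0,3): 3 bp
  [3,13): 10 bp
  [13,17): 4 bp
  [17,34): 17 bp
  [34,52): 18 bp
  [52,55): 3 bp
  [55,65): 10 bp
  [65,78): 13 bp
  [78,89): 11 bp
  [89,98): 9 bp
  [98,109): 11 bp
  [109,119): 10 bp
  [119,124): 5 bp
  [124,130): 6 bp
  [130,135): 5 bp
  [135,140): 5 bp
  [140,150): 10 bp
  [150,160): 10 bp
  [160,169): 9 bp
  [169,175): 6 bp
  [175,180): 5 bp
  [180,189): 9 bp
  [189,199): 10 bp
  [199,207): 8 bp
  [207,215): 8 bp
  [215,227): 12 bp
  [227,230): 3 bp

[3,3,3,4,5,5,5,5,6,6,8,8,9,9,9,10,10,10,10,10,10,11,11,12,13,17,18]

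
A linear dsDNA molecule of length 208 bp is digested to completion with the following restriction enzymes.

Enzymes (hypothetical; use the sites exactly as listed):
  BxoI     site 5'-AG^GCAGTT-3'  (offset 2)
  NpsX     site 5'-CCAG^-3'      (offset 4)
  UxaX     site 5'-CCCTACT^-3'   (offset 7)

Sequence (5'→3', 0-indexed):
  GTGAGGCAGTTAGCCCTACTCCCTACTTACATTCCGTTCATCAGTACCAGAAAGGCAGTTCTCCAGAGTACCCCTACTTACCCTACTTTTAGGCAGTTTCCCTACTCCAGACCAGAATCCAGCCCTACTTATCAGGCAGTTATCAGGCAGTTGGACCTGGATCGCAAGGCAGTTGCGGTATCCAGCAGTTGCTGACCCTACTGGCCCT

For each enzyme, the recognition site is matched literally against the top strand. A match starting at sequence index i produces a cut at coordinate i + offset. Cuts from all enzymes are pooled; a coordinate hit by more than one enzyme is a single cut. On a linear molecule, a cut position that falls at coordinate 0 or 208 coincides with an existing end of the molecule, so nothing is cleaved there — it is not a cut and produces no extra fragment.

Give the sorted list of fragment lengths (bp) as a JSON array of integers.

[4,4,5,5,5,6,6,7,7,7,9,11,12,12,14,15,17,17,22,23]

Scan for sites:
  BxoI (AGGCAGTT, off=2): starts [3, 52, 90, 133, 144, 166] → cuts [5, 54, 92, 135, 146, 168]
  NpsX (CCAG, off=4): starts [46, 62, 106, 111, 118, 181] → cuts [50, 66, 110, 115, 122, 185]
  UxaX (CCCTACT, off=7): starts [13, 20, 71, 80, 99, 122, 195] → cuts [20, 27, 78, 87, 106, 129, 202]

Pooled cuts: [5, 20, 27, 50, 54, 66, 78, 87, 92, 106, 110, 115, 122, 129, 135, 146, 168, 185, 202]

Fragments:
  [0,5): 5 bp
  [5,20): 15 bp
  [20,27): 7 bp
  [27,50): 23 bp
  [50,54): 4 bp
  [54,66): 12 bp
  [66,78): 12 bp
  [78,87): 9 bp
  [87,92): 5 bp
  [92,106): 14 bp
  [106,110): 4 bp
  [110,115): 5 bp
  [115,122): 7 bp
  [122,129): 7 bp
  [129,135): 6 bp
  [135,146): 11 bp
  [146,168): 22 bp
  [168,185): 17 bp
  [185,202): 17 bp
  [202,208): 6 bp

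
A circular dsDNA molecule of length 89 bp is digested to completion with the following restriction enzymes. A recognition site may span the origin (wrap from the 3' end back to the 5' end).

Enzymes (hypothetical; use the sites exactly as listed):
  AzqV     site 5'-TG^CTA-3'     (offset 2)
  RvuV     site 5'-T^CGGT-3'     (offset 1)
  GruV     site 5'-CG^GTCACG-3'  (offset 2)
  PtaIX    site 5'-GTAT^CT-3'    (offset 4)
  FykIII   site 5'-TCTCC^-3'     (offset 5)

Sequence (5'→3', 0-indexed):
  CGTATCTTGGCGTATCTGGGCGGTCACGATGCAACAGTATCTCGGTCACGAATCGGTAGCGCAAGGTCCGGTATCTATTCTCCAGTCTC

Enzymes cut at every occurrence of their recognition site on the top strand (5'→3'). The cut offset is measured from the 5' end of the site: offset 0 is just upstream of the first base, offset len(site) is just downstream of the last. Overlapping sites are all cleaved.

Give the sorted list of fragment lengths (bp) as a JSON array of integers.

Per-enzyme occurrences:
  AzqV (TGCTA, off=2): no sites
  RvuV TCGGT/1: at [41, 52] ⇒ [42, 53]
  GruV CGGTCACG/2: at [20, 42] ⇒ [22, 44]
  PtaIX GTATCT/4: at [1, 11, 36, 70] ⇒ [5, 15, 40, 74]
  FykIII TCTCC/5: at [78, 85] ⇒ [1, 83]

Pooled cuts: [1, 5, 15, 22, 40, 42, 44, 53, 74, 83]

Fragments:
  1→5: 4 bp
  5→15: 10 bp
  15→22: 7 bp
  22→40: 18 bp
  40→42: 2 bp
  42→44: 2 bp
  44→53: 9 bp
  53→74: 21 bp
  74→83: 9 bp
  83→1 (wrap): 89-83+1 = 7 bp

[2,2,4,7,7,9,9,10,18,21]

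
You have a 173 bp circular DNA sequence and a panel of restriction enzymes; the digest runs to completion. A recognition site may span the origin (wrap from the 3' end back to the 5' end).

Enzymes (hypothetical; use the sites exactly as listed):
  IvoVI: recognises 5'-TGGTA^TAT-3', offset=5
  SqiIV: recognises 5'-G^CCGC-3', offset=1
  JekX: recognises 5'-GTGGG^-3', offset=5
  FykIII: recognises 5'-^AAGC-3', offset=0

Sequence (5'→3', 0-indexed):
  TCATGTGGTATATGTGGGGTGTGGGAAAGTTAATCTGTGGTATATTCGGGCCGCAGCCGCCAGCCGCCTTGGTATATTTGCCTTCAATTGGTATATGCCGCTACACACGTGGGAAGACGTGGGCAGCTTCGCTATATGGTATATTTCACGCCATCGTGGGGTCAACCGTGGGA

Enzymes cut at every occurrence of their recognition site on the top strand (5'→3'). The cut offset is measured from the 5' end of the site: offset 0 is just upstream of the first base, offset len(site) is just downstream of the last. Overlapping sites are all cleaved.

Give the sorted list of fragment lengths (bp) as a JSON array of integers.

Site scan:
  IvoVI (TGGTATAT, off=5): starts [5, 37, 69, 88, 136] → cuts [10, 42, 74, 93, 141]
  SqiIV (GCCGC, off=1): starts [49, 55, 62, 96] → cuts [50, 56, 63, 97]
  JekX (GTGGG, off=5): starts [13, 20, 108, 118, 155, 167] → cuts [18, 25, 113, 123, 160, 172]
  FykIII (AAGC, off=0): no sites

Pooled cuts: [10, 18, 25, 42, 50, 56, 63, 74, 93, 97, 113, 123, 141, 160, 172]

Fragment lengths:
  10→18: 8 bp
  18→25: 7 bp
  25→42: 17 bp
  42→50: 8 bp
  50→56: 6 bp
  56→63: 7 bp
  63→74: 11 bp
  74→93: 19 bp
  93→97: 4 bp
  97→113: 16 bp
  113→123: 10 bp
  123→141: 18 bp
  141→160: 19 bp
  160→172: 12 bp
  172→10 (wrap): 173-172+10 = 11 bp

[4,6,7,7,8,8,10,11,11,12,16,17,18,19,19]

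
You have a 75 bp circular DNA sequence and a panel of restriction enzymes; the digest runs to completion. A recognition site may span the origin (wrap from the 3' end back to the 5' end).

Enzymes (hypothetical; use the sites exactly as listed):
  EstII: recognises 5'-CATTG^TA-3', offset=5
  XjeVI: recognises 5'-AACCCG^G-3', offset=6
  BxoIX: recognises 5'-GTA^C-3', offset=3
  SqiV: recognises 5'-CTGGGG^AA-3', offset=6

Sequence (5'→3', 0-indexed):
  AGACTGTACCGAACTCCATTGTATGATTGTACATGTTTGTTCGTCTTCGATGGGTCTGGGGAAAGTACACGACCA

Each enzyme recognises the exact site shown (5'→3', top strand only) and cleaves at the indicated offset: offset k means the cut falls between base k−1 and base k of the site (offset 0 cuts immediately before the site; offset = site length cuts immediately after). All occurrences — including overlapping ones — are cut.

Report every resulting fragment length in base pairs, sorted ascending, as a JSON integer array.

Per-enzyme occurrences:
  EstII (CATTGTA, off=5): starts [16] → cuts [21]
  XjeVI (AACCCGG, off=6): no sites
  BxoIX (GTAC, off=3): starts [5, 28, 64] → cuts [8, 31, 67]
  SqiV (CTGGGGAA, off=6): starts [55] → cuts [61]

Pooled cuts: [8, 21, 31, 61, 67]

Fragment lengths:
  8→21: 13 bp
  21→31: 10 bp
  31→61: 30 bp
  61→67: 6 bp
  67→8 (wrap): 75-67+8 = 16 bp

[6,10,13,16,30]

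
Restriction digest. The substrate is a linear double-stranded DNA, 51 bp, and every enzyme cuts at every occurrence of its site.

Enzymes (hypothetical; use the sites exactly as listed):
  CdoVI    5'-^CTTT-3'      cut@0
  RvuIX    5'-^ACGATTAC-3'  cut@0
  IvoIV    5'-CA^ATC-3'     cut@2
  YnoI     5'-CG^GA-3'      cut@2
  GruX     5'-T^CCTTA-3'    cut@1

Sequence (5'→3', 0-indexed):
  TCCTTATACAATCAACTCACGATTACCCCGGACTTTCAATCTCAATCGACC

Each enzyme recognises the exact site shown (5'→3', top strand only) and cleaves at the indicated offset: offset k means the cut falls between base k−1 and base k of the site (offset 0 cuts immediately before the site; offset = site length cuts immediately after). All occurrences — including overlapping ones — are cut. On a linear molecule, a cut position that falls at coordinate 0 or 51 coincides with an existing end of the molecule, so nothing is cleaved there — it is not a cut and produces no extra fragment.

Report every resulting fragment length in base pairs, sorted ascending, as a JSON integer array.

[1,2,6,6,7,8,9,12]

Site scan:
  CdoVI CTTT/0: at [32] ⇒ [32]
  RvuIX ACGATTAC/0: at [18] ⇒ [18]
  IvoIV CAATC/2: at [8, 36, 42] ⇒ [10, 38, 44]
  YnoI CGGA/2: at [28] ⇒ [30]
  GruX TCCTTA/1: at [0] ⇒ [1]

Pooled cuts: [1, 10, 18, 30, 32, 38, 44]

Fragment lengths:
  [0,1): 1 bp
  [1,10): 9 bp
  [10,18): 8 bp
  [18,30): 12 bp
  [30,32): 2 bp
  [32,38): 6 bp
  [38,44): 6 bp
  [44,51): 7 bp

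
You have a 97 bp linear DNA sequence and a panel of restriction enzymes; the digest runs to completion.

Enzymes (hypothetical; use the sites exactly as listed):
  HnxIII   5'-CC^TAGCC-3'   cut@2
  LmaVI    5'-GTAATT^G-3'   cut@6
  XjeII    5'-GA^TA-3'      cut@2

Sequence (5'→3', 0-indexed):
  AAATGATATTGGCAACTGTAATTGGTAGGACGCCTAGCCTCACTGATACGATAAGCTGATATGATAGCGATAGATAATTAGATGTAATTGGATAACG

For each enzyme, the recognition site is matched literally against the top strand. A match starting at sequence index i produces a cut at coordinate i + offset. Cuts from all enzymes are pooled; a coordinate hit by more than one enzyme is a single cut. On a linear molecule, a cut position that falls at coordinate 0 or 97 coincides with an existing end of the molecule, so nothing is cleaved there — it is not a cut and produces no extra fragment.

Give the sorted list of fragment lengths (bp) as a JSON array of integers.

Per-enzyme occurrences:
  HnxIII CCTAGCC/2: at [32] ⇒ [34]
  LmaVI GTAATTG/6: at [17, 83] ⇒ [23, 89]
  XjeII GATA/2: at [4, 44, 49, 57, 62, 68, 72, 90] ⇒ [6, 46, 51, 59, 64, 70, 74, 92]

Pooled cuts: [6, 23, 34, 46, 51, 59, 64, 70, 74, 89, 92]

Fragment lengths:
  [0,6): 6 bp
  [6,23): 17 bp
  [23,34): 11 bp
  [34,46): 12 bp
  [46,51): 5 bp
  [51,59): 8 bp
  [59,64): 5 bp
  [64,70): 6 bp
  [70,74): 4 bp
  [74,89): 15 bp
  [89,92): 3 bp
  [92,97): 5 bp

[3,4,5,5,5,6,6,8,11,12,15,17]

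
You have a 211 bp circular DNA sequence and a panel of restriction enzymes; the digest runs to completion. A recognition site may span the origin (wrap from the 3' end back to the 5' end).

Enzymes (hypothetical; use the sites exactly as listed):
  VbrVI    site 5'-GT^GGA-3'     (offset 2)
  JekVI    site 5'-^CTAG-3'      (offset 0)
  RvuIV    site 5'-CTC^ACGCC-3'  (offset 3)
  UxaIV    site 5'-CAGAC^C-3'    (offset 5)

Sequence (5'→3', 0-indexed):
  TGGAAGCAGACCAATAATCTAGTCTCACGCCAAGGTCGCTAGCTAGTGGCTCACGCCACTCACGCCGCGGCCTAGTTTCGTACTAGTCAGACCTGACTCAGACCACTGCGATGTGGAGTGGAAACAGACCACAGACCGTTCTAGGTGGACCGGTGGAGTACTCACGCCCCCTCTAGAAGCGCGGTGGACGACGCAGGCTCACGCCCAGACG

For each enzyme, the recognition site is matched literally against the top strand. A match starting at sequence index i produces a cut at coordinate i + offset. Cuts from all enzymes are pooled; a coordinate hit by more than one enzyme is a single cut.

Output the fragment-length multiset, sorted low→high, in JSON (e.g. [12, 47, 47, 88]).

Site scan:
  VbrVI GTGGA/2: at [112, 117, 144, 152, 183, 210] ⇒ [1, 114, 119, 146, 154, 185]
  JekVI CTAG/0: at [18, 38, 42, 71, 82, 140, 172] ⇒ [18, 38, 42, 71, 82, 140, 172]
  RvuIV CTCACGCC/3: at [23, 49, 58, 160, 197] ⇒ [26, 52, 61, 163, 200]
  UxaIV CAGACC/5: at [6, 87, 98, 124, 131] ⇒ [11, 92, 103, 129, 136]

Pooled cuts: [1, 11, 18, 26, 38, 42, 52, 61, 71, 82, 92, 103, 114, 119, 129, 136, 140, 146, 154, 163, 172, 185, 200]

Fragments:
  1→11: 10 bp
  11→18: 7 bp
  18→26: 8 bp
  26→38: 12 bp
  38→42: 4 bp
  42→52: 10 bp
  52→61: 9 bp
  61→71: 10 bp
  71→82: 11 bp
  82→92: 10 bp
  92→103: 11 bp
  103→114: 11 bp
  114→119: 5 bp
  119→129: 10 bp
  129→136: 7 bp
  136→140: 4 bp
  140→146: 6 bp
  146→154: 8 bp
  154→163: 9 bp
  163→172: 9 bp
  172→185: 13 bp
  185→200: 15 bp
  200→1 (wrap): 211-200+1 = 12 bp

[4,4,5,6,7,7,8,8,9,9,9,10,10,10,10,10,11,11,11,12,12,13,15]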